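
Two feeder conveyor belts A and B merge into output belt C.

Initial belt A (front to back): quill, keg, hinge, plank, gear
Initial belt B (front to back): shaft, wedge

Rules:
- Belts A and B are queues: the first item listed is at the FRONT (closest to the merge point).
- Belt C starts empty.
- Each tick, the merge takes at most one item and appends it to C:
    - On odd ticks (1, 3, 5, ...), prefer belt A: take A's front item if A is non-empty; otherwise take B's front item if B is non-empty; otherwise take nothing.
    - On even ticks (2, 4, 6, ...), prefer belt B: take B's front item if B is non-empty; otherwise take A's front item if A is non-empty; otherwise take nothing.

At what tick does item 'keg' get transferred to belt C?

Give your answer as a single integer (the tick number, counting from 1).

Tick 1: prefer A, take quill from A; A=[keg,hinge,plank,gear] B=[shaft,wedge] C=[quill]
Tick 2: prefer B, take shaft from B; A=[keg,hinge,plank,gear] B=[wedge] C=[quill,shaft]
Tick 3: prefer A, take keg from A; A=[hinge,plank,gear] B=[wedge] C=[quill,shaft,keg]

Answer: 3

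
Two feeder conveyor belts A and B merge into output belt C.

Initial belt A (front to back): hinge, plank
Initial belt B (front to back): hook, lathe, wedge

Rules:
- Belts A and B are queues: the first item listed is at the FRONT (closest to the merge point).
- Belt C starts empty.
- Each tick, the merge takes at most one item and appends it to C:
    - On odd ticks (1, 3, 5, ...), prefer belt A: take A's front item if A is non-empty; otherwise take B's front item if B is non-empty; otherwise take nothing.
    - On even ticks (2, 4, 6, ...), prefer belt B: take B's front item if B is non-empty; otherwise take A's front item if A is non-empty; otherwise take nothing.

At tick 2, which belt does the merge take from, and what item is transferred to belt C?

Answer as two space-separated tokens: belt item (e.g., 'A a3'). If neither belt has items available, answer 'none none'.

Answer: B hook

Derivation:
Tick 1: prefer A, take hinge from A; A=[plank] B=[hook,lathe,wedge] C=[hinge]
Tick 2: prefer B, take hook from B; A=[plank] B=[lathe,wedge] C=[hinge,hook]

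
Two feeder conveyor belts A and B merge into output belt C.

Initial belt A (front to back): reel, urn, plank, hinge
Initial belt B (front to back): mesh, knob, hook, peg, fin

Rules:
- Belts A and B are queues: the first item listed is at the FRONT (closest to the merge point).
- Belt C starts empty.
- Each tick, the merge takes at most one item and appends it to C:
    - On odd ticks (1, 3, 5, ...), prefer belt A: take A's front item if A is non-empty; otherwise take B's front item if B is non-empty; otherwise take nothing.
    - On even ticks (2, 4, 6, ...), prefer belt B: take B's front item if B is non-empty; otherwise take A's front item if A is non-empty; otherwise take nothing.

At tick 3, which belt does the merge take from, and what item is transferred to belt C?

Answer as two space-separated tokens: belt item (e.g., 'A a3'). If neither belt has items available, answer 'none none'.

Answer: A urn

Derivation:
Tick 1: prefer A, take reel from A; A=[urn,plank,hinge] B=[mesh,knob,hook,peg,fin] C=[reel]
Tick 2: prefer B, take mesh from B; A=[urn,plank,hinge] B=[knob,hook,peg,fin] C=[reel,mesh]
Tick 3: prefer A, take urn from A; A=[plank,hinge] B=[knob,hook,peg,fin] C=[reel,mesh,urn]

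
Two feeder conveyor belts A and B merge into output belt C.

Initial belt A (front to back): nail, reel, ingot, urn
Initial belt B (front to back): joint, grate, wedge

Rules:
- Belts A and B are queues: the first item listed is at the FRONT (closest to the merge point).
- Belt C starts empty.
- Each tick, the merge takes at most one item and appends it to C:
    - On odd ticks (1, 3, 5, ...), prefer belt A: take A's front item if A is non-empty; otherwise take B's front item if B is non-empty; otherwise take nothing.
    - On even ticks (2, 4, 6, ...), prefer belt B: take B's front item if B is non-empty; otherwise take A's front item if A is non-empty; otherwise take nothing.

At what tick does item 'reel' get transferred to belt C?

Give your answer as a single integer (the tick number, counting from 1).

Answer: 3

Derivation:
Tick 1: prefer A, take nail from A; A=[reel,ingot,urn] B=[joint,grate,wedge] C=[nail]
Tick 2: prefer B, take joint from B; A=[reel,ingot,urn] B=[grate,wedge] C=[nail,joint]
Tick 3: prefer A, take reel from A; A=[ingot,urn] B=[grate,wedge] C=[nail,joint,reel]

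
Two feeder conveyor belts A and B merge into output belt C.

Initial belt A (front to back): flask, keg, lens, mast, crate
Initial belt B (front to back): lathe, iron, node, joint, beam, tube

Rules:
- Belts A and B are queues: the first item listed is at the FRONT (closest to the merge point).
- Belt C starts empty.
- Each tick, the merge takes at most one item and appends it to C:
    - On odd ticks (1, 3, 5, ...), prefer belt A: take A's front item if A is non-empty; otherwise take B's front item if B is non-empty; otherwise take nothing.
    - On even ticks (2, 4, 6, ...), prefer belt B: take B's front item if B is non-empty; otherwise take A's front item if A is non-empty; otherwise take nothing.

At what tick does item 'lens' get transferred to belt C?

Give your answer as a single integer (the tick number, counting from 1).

Tick 1: prefer A, take flask from A; A=[keg,lens,mast,crate] B=[lathe,iron,node,joint,beam,tube] C=[flask]
Tick 2: prefer B, take lathe from B; A=[keg,lens,mast,crate] B=[iron,node,joint,beam,tube] C=[flask,lathe]
Tick 3: prefer A, take keg from A; A=[lens,mast,crate] B=[iron,node,joint,beam,tube] C=[flask,lathe,keg]
Tick 4: prefer B, take iron from B; A=[lens,mast,crate] B=[node,joint,beam,tube] C=[flask,lathe,keg,iron]
Tick 5: prefer A, take lens from A; A=[mast,crate] B=[node,joint,beam,tube] C=[flask,lathe,keg,iron,lens]

Answer: 5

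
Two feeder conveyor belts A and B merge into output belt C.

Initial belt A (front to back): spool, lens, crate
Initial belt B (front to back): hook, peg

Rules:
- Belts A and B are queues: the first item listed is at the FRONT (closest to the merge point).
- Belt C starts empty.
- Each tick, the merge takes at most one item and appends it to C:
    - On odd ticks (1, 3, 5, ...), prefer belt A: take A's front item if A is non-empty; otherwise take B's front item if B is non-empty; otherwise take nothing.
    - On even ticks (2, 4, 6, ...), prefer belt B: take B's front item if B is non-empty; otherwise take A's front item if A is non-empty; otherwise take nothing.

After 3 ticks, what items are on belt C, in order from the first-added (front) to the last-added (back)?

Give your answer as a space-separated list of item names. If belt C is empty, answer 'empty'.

Answer: spool hook lens

Derivation:
Tick 1: prefer A, take spool from A; A=[lens,crate] B=[hook,peg] C=[spool]
Tick 2: prefer B, take hook from B; A=[lens,crate] B=[peg] C=[spool,hook]
Tick 3: prefer A, take lens from A; A=[crate] B=[peg] C=[spool,hook,lens]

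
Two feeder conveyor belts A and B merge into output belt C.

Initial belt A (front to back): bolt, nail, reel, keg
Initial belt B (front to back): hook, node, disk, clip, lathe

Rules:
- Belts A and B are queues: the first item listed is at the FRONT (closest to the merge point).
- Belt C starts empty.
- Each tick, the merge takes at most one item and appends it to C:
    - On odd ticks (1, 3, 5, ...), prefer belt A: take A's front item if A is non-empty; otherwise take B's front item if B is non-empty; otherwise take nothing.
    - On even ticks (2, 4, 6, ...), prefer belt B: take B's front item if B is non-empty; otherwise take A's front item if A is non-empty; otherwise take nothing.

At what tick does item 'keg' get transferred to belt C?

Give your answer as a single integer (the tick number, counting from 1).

Tick 1: prefer A, take bolt from A; A=[nail,reel,keg] B=[hook,node,disk,clip,lathe] C=[bolt]
Tick 2: prefer B, take hook from B; A=[nail,reel,keg] B=[node,disk,clip,lathe] C=[bolt,hook]
Tick 3: prefer A, take nail from A; A=[reel,keg] B=[node,disk,clip,lathe] C=[bolt,hook,nail]
Tick 4: prefer B, take node from B; A=[reel,keg] B=[disk,clip,lathe] C=[bolt,hook,nail,node]
Tick 5: prefer A, take reel from A; A=[keg] B=[disk,clip,lathe] C=[bolt,hook,nail,node,reel]
Tick 6: prefer B, take disk from B; A=[keg] B=[clip,lathe] C=[bolt,hook,nail,node,reel,disk]
Tick 7: prefer A, take keg from A; A=[-] B=[clip,lathe] C=[bolt,hook,nail,node,reel,disk,keg]

Answer: 7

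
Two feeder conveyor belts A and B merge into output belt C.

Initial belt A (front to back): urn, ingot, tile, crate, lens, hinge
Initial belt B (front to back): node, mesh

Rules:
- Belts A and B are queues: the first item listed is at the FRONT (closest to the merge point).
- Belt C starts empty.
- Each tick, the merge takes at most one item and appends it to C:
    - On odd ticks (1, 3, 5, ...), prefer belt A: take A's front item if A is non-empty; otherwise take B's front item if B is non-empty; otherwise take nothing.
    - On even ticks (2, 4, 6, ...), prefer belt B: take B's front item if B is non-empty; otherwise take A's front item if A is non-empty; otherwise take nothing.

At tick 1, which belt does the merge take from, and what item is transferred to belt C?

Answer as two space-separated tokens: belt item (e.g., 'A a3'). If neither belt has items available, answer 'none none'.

Tick 1: prefer A, take urn from A; A=[ingot,tile,crate,lens,hinge] B=[node,mesh] C=[urn]

Answer: A urn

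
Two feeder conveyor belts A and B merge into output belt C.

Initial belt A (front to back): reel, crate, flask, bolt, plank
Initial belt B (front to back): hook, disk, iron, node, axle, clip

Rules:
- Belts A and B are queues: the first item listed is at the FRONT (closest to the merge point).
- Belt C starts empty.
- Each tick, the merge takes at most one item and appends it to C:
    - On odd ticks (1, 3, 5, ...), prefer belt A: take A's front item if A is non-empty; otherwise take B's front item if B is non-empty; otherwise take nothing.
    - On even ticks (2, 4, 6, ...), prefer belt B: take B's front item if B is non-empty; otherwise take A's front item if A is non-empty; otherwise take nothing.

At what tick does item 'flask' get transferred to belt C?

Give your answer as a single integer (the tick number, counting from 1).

Tick 1: prefer A, take reel from A; A=[crate,flask,bolt,plank] B=[hook,disk,iron,node,axle,clip] C=[reel]
Tick 2: prefer B, take hook from B; A=[crate,flask,bolt,plank] B=[disk,iron,node,axle,clip] C=[reel,hook]
Tick 3: prefer A, take crate from A; A=[flask,bolt,plank] B=[disk,iron,node,axle,clip] C=[reel,hook,crate]
Tick 4: prefer B, take disk from B; A=[flask,bolt,plank] B=[iron,node,axle,clip] C=[reel,hook,crate,disk]
Tick 5: prefer A, take flask from A; A=[bolt,plank] B=[iron,node,axle,clip] C=[reel,hook,crate,disk,flask]

Answer: 5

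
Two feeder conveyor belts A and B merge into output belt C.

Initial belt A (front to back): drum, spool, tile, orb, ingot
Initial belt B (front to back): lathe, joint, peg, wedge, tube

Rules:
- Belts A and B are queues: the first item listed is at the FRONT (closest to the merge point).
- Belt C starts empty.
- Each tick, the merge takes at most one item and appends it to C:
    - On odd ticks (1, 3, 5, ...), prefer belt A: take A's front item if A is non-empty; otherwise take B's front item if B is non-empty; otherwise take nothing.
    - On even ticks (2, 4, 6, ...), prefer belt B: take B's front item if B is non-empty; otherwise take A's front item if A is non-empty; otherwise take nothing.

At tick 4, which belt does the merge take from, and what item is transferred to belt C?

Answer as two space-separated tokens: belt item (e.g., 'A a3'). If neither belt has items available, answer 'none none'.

Tick 1: prefer A, take drum from A; A=[spool,tile,orb,ingot] B=[lathe,joint,peg,wedge,tube] C=[drum]
Tick 2: prefer B, take lathe from B; A=[spool,tile,orb,ingot] B=[joint,peg,wedge,tube] C=[drum,lathe]
Tick 3: prefer A, take spool from A; A=[tile,orb,ingot] B=[joint,peg,wedge,tube] C=[drum,lathe,spool]
Tick 4: prefer B, take joint from B; A=[tile,orb,ingot] B=[peg,wedge,tube] C=[drum,lathe,spool,joint]

Answer: B joint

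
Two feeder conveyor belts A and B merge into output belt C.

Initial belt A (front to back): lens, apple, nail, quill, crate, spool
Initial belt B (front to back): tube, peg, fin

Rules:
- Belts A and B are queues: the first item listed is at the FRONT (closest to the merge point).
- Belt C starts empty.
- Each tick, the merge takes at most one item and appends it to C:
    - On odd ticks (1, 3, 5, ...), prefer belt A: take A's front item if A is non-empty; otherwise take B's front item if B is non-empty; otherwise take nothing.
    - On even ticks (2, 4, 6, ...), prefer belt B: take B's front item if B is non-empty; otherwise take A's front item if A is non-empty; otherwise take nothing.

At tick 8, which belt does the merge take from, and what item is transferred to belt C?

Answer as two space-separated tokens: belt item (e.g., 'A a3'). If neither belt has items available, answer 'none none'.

Answer: A crate

Derivation:
Tick 1: prefer A, take lens from A; A=[apple,nail,quill,crate,spool] B=[tube,peg,fin] C=[lens]
Tick 2: prefer B, take tube from B; A=[apple,nail,quill,crate,spool] B=[peg,fin] C=[lens,tube]
Tick 3: prefer A, take apple from A; A=[nail,quill,crate,spool] B=[peg,fin] C=[lens,tube,apple]
Tick 4: prefer B, take peg from B; A=[nail,quill,crate,spool] B=[fin] C=[lens,tube,apple,peg]
Tick 5: prefer A, take nail from A; A=[quill,crate,spool] B=[fin] C=[lens,tube,apple,peg,nail]
Tick 6: prefer B, take fin from B; A=[quill,crate,spool] B=[-] C=[lens,tube,apple,peg,nail,fin]
Tick 7: prefer A, take quill from A; A=[crate,spool] B=[-] C=[lens,tube,apple,peg,nail,fin,quill]
Tick 8: prefer B, take crate from A; A=[spool] B=[-] C=[lens,tube,apple,peg,nail,fin,quill,crate]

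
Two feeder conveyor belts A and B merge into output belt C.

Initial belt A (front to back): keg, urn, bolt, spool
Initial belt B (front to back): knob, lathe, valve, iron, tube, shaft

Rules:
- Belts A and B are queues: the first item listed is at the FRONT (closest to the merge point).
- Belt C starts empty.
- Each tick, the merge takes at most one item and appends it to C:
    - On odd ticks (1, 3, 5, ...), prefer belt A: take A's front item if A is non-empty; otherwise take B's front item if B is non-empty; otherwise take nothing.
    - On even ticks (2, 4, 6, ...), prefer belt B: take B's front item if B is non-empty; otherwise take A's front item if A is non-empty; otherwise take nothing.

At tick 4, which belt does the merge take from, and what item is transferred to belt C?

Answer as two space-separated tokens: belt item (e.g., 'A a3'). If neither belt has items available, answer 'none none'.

Answer: B lathe

Derivation:
Tick 1: prefer A, take keg from A; A=[urn,bolt,spool] B=[knob,lathe,valve,iron,tube,shaft] C=[keg]
Tick 2: prefer B, take knob from B; A=[urn,bolt,spool] B=[lathe,valve,iron,tube,shaft] C=[keg,knob]
Tick 3: prefer A, take urn from A; A=[bolt,spool] B=[lathe,valve,iron,tube,shaft] C=[keg,knob,urn]
Tick 4: prefer B, take lathe from B; A=[bolt,spool] B=[valve,iron,tube,shaft] C=[keg,knob,urn,lathe]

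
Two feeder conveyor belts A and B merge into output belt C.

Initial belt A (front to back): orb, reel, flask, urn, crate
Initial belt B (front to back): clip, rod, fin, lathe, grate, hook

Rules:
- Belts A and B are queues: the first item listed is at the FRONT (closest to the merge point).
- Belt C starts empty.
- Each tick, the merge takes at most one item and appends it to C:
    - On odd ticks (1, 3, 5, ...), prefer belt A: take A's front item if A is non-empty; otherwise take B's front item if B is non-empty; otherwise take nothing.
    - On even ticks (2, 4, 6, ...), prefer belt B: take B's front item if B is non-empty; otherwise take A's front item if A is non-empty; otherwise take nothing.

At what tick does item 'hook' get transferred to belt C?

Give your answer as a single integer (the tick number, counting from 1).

Tick 1: prefer A, take orb from A; A=[reel,flask,urn,crate] B=[clip,rod,fin,lathe,grate,hook] C=[orb]
Tick 2: prefer B, take clip from B; A=[reel,flask,urn,crate] B=[rod,fin,lathe,grate,hook] C=[orb,clip]
Tick 3: prefer A, take reel from A; A=[flask,urn,crate] B=[rod,fin,lathe,grate,hook] C=[orb,clip,reel]
Tick 4: prefer B, take rod from B; A=[flask,urn,crate] B=[fin,lathe,grate,hook] C=[orb,clip,reel,rod]
Tick 5: prefer A, take flask from A; A=[urn,crate] B=[fin,lathe,grate,hook] C=[orb,clip,reel,rod,flask]
Tick 6: prefer B, take fin from B; A=[urn,crate] B=[lathe,grate,hook] C=[orb,clip,reel,rod,flask,fin]
Tick 7: prefer A, take urn from A; A=[crate] B=[lathe,grate,hook] C=[orb,clip,reel,rod,flask,fin,urn]
Tick 8: prefer B, take lathe from B; A=[crate] B=[grate,hook] C=[orb,clip,reel,rod,flask,fin,urn,lathe]
Tick 9: prefer A, take crate from A; A=[-] B=[grate,hook] C=[orb,clip,reel,rod,flask,fin,urn,lathe,crate]
Tick 10: prefer B, take grate from B; A=[-] B=[hook] C=[orb,clip,reel,rod,flask,fin,urn,lathe,crate,grate]
Tick 11: prefer A, take hook from B; A=[-] B=[-] C=[orb,clip,reel,rod,flask,fin,urn,lathe,crate,grate,hook]

Answer: 11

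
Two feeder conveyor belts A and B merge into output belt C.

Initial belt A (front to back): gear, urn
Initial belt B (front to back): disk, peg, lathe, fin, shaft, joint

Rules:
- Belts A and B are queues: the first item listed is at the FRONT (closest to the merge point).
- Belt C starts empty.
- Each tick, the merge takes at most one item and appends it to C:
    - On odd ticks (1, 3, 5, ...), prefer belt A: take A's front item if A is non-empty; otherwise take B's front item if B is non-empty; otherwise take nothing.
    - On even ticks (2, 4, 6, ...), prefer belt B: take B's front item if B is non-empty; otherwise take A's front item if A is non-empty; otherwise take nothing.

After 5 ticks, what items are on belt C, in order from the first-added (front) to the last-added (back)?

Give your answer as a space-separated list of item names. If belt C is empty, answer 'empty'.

Tick 1: prefer A, take gear from A; A=[urn] B=[disk,peg,lathe,fin,shaft,joint] C=[gear]
Tick 2: prefer B, take disk from B; A=[urn] B=[peg,lathe,fin,shaft,joint] C=[gear,disk]
Tick 3: prefer A, take urn from A; A=[-] B=[peg,lathe,fin,shaft,joint] C=[gear,disk,urn]
Tick 4: prefer B, take peg from B; A=[-] B=[lathe,fin,shaft,joint] C=[gear,disk,urn,peg]
Tick 5: prefer A, take lathe from B; A=[-] B=[fin,shaft,joint] C=[gear,disk,urn,peg,lathe]

Answer: gear disk urn peg lathe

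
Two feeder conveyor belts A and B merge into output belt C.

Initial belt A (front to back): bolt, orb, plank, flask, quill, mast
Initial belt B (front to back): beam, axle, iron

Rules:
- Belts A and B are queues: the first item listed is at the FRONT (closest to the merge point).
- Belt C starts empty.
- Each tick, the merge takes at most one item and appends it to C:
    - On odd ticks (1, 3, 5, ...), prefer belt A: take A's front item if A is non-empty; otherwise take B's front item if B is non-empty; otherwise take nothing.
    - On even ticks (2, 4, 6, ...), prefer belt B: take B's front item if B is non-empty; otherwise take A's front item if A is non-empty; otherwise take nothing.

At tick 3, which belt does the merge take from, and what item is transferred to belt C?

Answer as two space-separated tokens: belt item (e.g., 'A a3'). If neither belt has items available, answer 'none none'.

Tick 1: prefer A, take bolt from A; A=[orb,plank,flask,quill,mast] B=[beam,axle,iron] C=[bolt]
Tick 2: prefer B, take beam from B; A=[orb,plank,flask,quill,mast] B=[axle,iron] C=[bolt,beam]
Tick 3: prefer A, take orb from A; A=[plank,flask,quill,mast] B=[axle,iron] C=[bolt,beam,orb]

Answer: A orb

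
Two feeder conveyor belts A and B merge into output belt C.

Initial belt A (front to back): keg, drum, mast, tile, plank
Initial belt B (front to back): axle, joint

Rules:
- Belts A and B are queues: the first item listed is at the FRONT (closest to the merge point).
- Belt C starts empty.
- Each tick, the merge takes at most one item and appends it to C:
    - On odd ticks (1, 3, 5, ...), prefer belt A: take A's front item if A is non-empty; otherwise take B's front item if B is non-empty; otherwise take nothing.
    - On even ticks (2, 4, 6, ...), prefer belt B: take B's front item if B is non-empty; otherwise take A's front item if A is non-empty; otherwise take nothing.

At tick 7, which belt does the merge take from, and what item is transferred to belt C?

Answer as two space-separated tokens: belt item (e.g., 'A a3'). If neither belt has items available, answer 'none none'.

Answer: A plank

Derivation:
Tick 1: prefer A, take keg from A; A=[drum,mast,tile,plank] B=[axle,joint] C=[keg]
Tick 2: prefer B, take axle from B; A=[drum,mast,tile,plank] B=[joint] C=[keg,axle]
Tick 3: prefer A, take drum from A; A=[mast,tile,plank] B=[joint] C=[keg,axle,drum]
Tick 4: prefer B, take joint from B; A=[mast,tile,plank] B=[-] C=[keg,axle,drum,joint]
Tick 5: prefer A, take mast from A; A=[tile,plank] B=[-] C=[keg,axle,drum,joint,mast]
Tick 6: prefer B, take tile from A; A=[plank] B=[-] C=[keg,axle,drum,joint,mast,tile]
Tick 7: prefer A, take plank from A; A=[-] B=[-] C=[keg,axle,drum,joint,mast,tile,plank]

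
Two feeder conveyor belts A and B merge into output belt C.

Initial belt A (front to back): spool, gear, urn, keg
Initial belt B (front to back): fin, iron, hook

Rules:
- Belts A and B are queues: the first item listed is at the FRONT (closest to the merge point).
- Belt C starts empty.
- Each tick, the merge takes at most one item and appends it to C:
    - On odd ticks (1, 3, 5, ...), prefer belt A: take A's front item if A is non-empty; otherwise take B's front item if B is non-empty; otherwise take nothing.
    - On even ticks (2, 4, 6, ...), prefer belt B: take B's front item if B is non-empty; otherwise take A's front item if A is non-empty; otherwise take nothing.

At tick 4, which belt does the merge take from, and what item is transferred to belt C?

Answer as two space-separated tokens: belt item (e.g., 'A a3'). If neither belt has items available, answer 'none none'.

Tick 1: prefer A, take spool from A; A=[gear,urn,keg] B=[fin,iron,hook] C=[spool]
Tick 2: prefer B, take fin from B; A=[gear,urn,keg] B=[iron,hook] C=[spool,fin]
Tick 3: prefer A, take gear from A; A=[urn,keg] B=[iron,hook] C=[spool,fin,gear]
Tick 4: prefer B, take iron from B; A=[urn,keg] B=[hook] C=[spool,fin,gear,iron]

Answer: B iron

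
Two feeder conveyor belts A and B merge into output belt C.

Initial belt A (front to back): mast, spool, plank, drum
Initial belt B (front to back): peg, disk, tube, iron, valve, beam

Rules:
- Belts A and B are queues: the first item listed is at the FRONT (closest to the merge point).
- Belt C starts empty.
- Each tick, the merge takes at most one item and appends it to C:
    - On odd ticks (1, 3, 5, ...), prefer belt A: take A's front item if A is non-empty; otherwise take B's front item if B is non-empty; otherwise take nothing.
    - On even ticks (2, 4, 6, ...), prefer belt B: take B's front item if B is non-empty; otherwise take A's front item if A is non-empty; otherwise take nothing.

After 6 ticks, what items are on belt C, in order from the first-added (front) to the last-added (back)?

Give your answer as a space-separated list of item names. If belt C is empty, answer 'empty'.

Answer: mast peg spool disk plank tube

Derivation:
Tick 1: prefer A, take mast from A; A=[spool,plank,drum] B=[peg,disk,tube,iron,valve,beam] C=[mast]
Tick 2: prefer B, take peg from B; A=[spool,plank,drum] B=[disk,tube,iron,valve,beam] C=[mast,peg]
Tick 3: prefer A, take spool from A; A=[plank,drum] B=[disk,tube,iron,valve,beam] C=[mast,peg,spool]
Tick 4: prefer B, take disk from B; A=[plank,drum] B=[tube,iron,valve,beam] C=[mast,peg,spool,disk]
Tick 5: prefer A, take plank from A; A=[drum] B=[tube,iron,valve,beam] C=[mast,peg,spool,disk,plank]
Tick 6: prefer B, take tube from B; A=[drum] B=[iron,valve,beam] C=[mast,peg,spool,disk,plank,tube]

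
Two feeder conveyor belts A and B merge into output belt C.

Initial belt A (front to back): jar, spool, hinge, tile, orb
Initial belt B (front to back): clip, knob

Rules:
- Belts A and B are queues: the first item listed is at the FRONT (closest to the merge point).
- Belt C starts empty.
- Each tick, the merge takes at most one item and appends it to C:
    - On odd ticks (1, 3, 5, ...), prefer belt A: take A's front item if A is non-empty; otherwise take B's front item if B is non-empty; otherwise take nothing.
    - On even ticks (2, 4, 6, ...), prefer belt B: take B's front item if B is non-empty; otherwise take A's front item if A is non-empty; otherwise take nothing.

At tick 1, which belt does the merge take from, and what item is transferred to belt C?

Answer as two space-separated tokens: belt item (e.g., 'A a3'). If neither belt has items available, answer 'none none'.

Answer: A jar

Derivation:
Tick 1: prefer A, take jar from A; A=[spool,hinge,tile,orb] B=[clip,knob] C=[jar]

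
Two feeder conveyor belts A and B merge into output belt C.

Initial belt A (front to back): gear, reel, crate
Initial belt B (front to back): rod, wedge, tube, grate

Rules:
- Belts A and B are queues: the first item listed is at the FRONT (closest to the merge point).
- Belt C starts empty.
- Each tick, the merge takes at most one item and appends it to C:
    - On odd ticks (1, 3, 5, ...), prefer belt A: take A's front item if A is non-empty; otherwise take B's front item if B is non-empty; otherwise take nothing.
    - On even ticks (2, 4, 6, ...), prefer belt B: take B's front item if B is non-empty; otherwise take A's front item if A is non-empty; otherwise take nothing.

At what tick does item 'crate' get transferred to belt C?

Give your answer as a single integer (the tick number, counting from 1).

Answer: 5

Derivation:
Tick 1: prefer A, take gear from A; A=[reel,crate] B=[rod,wedge,tube,grate] C=[gear]
Tick 2: prefer B, take rod from B; A=[reel,crate] B=[wedge,tube,grate] C=[gear,rod]
Tick 3: prefer A, take reel from A; A=[crate] B=[wedge,tube,grate] C=[gear,rod,reel]
Tick 4: prefer B, take wedge from B; A=[crate] B=[tube,grate] C=[gear,rod,reel,wedge]
Tick 5: prefer A, take crate from A; A=[-] B=[tube,grate] C=[gear,rod,reel,wedge,crate]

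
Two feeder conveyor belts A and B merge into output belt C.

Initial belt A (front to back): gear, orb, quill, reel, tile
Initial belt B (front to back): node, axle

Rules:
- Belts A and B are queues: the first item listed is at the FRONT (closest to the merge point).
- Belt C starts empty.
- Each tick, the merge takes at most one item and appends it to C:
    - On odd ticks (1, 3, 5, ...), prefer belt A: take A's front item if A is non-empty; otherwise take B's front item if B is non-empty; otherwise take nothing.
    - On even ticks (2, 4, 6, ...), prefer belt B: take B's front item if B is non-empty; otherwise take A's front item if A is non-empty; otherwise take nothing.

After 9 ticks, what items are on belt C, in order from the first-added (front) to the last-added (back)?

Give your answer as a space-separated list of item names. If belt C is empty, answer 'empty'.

Tick 1: prefer A, take gear from A; A=[orb,quill,reel,tile] B=[node,axle] C=[gear]
Tick 2: prefer B, take node from B; A=[orb,quill,reel,tile] B=[axle] C=[gear,node]
Tick 3: prefer A, take orb from A; A=[quill,reel,tile] B=[axle] C=[gear,node,orb]
Tick 4: prefer B, take axle from B; A=[quill,reel,tile] B=[-] C=[gear,node,orb,axle]
Tick 5: prefer A, take quill from A; A=[reel,tile] B=[-] C=[gear,node,orb,axle,quill]
Tick 6: prefer B, take reel from A; A=[tile] B=[-] C=[gear,node,orb,axle,quill,reel]
Tick 7: prefer A, take tile from A; A=[-] B=[-] C=[gear,node,orb,axle,quill,reel,tile]
Tick 8: prefer B, both empty, nothing taken; A=[-] B=[-] C=[gear,node,orb,axle,quill,reel,tile]
Tick 9: prefer A, both empty, nothing taken; A=[-] B=[-] C=[gear,node,orb,axle,quill,reel,tile]

Answer: gear node orb axle quill reel tile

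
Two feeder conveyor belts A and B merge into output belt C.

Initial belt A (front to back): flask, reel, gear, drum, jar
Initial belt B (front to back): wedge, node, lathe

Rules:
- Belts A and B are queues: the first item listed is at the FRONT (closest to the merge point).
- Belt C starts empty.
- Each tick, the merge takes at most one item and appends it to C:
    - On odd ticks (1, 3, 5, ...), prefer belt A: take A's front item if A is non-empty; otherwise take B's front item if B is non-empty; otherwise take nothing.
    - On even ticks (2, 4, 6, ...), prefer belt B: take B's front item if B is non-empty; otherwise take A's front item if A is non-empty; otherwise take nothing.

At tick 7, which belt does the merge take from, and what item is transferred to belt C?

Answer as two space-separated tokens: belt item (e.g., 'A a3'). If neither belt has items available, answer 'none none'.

Tick 1: prefer A, take flask from A; A=[reel,gear,drum,jar] B=[wedge,node,lathe] C=[flask]
Tick 2: prefer B, take wedge from B; A=[reel,gear,drum,jar] B=[node,lathe] C=[flask,wedge]
Tick 3: prefer A, take reel from A; A=[gear,drum,jar] B=[node,lathe] C=[flask,wedge,reel]
Tick 4: prefer B, take node from B; A=[gear,drum,jar] B=[lathe] C=[flask,wedge,reel,node]
Tick 5: prefer A, take gear from A; A=[drum,jar] B=[lathe] C=[flask,wedge,reel,node,gear]
Tick 6: prefer B, take lathe from B; A=[drum,jar] B=[-] C=[flask,wedge,reel,node,gear,lathe]
Tick 7: prefer A, take drum from A; A=[jar] B=[-] C=[flask,wedge,reel,node,gear,lathe,drum]

Answer: A drum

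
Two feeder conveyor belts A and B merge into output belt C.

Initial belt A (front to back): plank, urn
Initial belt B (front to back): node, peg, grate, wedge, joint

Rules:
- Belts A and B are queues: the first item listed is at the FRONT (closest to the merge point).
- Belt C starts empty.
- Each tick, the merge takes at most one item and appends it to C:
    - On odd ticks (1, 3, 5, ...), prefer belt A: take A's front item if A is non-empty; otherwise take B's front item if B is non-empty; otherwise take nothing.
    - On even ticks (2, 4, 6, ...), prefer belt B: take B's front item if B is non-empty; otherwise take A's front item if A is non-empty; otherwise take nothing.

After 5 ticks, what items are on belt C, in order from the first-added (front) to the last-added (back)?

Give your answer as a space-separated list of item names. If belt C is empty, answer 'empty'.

Answer: plank node urn peg grate

Derivation:
Tick 1: prefer A, take plank from A; A=[urn] B=[node,peg,grate,wedge,joint] C=[plank]
Tick 2: prefer B, take node from B; A=[urn] B=[peg,grate,wedge,joint] C=[plank,node]
Tick 3: prefer A, take urn from A; A=[-] B=[peg,grate,wedge,joint] C=[plank,node,urn]
Tick 4: prefer B, take peg from B; A=[-] B=[grate,wedge,joint] C=[plank,node,urn,peg]
Tick 5: prefer A, take grate from B; A=[-] B=[wedge,joint] C=[plank,node,urn,peg,grate]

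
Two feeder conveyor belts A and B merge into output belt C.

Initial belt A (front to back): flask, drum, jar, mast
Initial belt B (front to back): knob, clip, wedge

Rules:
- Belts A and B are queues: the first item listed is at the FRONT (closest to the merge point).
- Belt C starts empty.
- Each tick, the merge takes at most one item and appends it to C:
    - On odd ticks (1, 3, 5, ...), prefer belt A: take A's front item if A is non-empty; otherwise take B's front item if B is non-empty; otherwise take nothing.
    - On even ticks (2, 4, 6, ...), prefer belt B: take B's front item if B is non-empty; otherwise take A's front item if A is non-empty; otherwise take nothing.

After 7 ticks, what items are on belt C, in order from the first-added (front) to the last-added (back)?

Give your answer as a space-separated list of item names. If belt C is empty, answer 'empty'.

Answer: flask knob drum clip jar wedge mast

Derivation:
Tick 1: prefer A, take flask from A; A=[drum,jar,mast] B=[knob,clip,wedge] C=[flask]
Tick 2: prefer B, take knob from B; A=[drum,jar,mast] B=[clip,wedge] C=[flask,knob]
Tick 3: prefer A, take drum from A; A=[jar,mast] B=[clip,wedge] C=[flask,knob,drum]
Tick 4: prefer B, take clip from B; A=[jar,mast] B=[wedge] C=[flask,knob,drum,clip]
Tick 5: prefer A, take jar from A; A=[mast] B=[wedge] C=[flask,knob,drum,clip,jar]
Tick 6: prefer B, take wedge from B; A=[mast] B=[-] C=[flask,knob,drum,clip,jar,wedge]
Tick 7: prefer A, take mast from A; A=[-] B=[-] C=[flask,knob,drum,clip,jar,wedge,mast]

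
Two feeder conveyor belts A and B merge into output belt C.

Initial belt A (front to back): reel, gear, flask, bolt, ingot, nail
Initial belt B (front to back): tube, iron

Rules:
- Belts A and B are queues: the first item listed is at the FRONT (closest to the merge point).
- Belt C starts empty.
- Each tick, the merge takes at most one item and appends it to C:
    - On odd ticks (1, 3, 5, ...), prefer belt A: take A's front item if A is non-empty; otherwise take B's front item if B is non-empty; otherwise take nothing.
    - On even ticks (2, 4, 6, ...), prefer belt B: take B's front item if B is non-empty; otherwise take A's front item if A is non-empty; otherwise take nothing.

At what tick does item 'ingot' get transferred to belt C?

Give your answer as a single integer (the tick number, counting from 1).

Tick 1: prefer A, take reel from A; A=[gear,flask,bolt,ingot,nail] B=[tube,iron] C=[reel]
Tick 2: prefer B, take tube from B; A=[gear,flask,bolt,ingot,nail] B=[iron] C=[reel,tube]
Tick 3: prefer A, take gear from A; A=[flask,bolt,ingot,nail] B=[iron] C=[reel,tube,gear]
Tick 4: prefer B, take iron from B; A=[flask,bolt,ingot,nail] B=[-] C=[reel,tube,gear,iron]
Tick 5: prefer A, take flask from A; A=[bolt,ingot,nail] B=[-] C=[reel,tube,gear,iron,flask]
Tick 6: prefer B, take bolt from A; A=[ingot,nail] B=[-] C=[reel,tube,gear,iron,flask,bolt]
Tick 7: prefer A, take ingot from A; A=[nail] B=[-] C=[reel,tube,gear,iron,flask,bolt,ingot]

Answer: 7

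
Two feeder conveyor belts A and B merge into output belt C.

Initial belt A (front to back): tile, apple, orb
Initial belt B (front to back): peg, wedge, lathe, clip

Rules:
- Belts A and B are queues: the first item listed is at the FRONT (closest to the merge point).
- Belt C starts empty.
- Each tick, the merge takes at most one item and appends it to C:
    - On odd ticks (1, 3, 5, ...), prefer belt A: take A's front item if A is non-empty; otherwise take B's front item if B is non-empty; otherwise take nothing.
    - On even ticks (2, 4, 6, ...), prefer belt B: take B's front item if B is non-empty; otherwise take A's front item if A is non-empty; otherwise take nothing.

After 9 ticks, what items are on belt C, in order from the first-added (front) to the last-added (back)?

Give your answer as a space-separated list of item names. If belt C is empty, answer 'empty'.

Tick 1: prefer A, take tile from A; A=[apple,orb] B=[peg,wedge,lathe,clip] C=[tile]
Tick 2: prefer B, take peg from B; A=[apple,orb] B=[wedge,lathe,clip] C=[tile,peg]
Tick 3: prefer A, take apple from A; A=[orb] B=[wedge,lathe,clip] C=[tile,peg,apple]
Tick 4: prefer B, take wedge from B; A=[orb] B=[lathe,clip] C=[tile,peg,apple,wedge]
Tick 5: prefer A, take orb from A; A=[-] B=[lathe,clip] C=[tile,peg,apple,wedge,orb]
Tick 6: prefer B, take lathe from B; A=[-] B=[clip] C=[tile,peg,apple,wedge,orb,lathe]
Tick 7: prefer A, take clip from B; A=[-] B=[-] C=[tile,peg,apple,wedge,orb,lathe,clip]
Tick 8: prefer B, both empty, nothing taken; A=[-] B=[-] C=[tile,peg,apple,wedge,orb,lathe,clip]
Tick 9: prefer A, both empty, nothing taken; A=[-] B=[-] C=[tile,peg,apple,wedge,orb,lathe,clip]

Answer: tile peg apple wedge orb lathe clip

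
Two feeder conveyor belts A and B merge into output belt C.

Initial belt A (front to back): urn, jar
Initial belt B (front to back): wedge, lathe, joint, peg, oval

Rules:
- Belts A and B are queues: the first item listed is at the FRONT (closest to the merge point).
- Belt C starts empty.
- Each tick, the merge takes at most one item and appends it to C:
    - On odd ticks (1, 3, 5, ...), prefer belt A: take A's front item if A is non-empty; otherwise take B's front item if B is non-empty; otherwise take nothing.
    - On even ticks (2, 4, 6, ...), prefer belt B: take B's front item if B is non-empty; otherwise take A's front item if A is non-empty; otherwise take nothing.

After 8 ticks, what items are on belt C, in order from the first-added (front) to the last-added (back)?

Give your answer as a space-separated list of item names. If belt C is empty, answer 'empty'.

Tick 1: prefer A, take urn from A; A=[jar] B=[wedge,lathe,joint,peg,oval] C=[urn]
Tick 2: prefer B, take wedge from B; A=[jar] B=[lathe,joint,peg,oval] C=[urn,wedge]
Tick 3: prefer A, take jar from A; A=[-] B=[lathe,joint,peg,oval] C=[urn,wedge,jar]
Tick 4: prefer B, take lathe from B; A=[-] B=[joint,peg,oval] C=[urn,wedge,jar,lathe]
Tick 5: prefer A, take joint from B; A=[-] B=[peg,oval] C=[urn,wedge,jar,lathe,joint]
Tick 6: prefer B, take peg from B; A=[-] B=[oval] C=[urn,wedge,jar,lathe,joint,peg]
Tick 7: prefer A, take oval from B; A=[-] B=[-] C=[urn,wedge,jar,lathe,joint,peg,oval]
Tick 8: prefer B, both empty, nothing taken; A=[-] B=[-] C=[urn,wedge,jar,lathe,joint,peg,oval]

Answer: urn wedge jar lathe joint peg oval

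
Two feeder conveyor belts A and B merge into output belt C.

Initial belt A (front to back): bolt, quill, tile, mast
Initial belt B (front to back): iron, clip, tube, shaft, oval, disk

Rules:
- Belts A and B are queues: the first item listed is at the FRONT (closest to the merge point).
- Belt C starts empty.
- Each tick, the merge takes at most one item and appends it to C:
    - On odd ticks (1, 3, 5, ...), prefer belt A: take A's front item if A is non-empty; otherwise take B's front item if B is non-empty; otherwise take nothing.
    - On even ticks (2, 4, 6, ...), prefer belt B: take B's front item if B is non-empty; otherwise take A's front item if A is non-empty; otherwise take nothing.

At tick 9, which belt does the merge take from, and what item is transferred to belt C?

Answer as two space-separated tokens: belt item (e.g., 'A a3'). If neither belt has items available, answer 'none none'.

Answer: B oval

Derivation:
Tick 1: prefer A, take bolt from A; A=[quill,tile,mast] B=[iron,clip,tube,shaft,oval,disk] C=[bolt]
Tick 2: prefer B, take iron from B; A=[quill,tile,mast] B=[clip,tube,shaft,oval,disk] C=[bolt,iron]
Tick 3: prefer A, take quill from A; A=[tile,mast] B=[clip,tube,shaft,oval,disk] C=[bolt,iron,quill]
Tick 4: prefer B, take clip from B; A=[tile,mast] B=[tube,shaft,oval,disk] C=[bolt,iron,quill,clip]
Tick 5: prefer A, take tile from A; A=[mast] B=[tube,shaft,oval,disk] C=[bolt,iron,quill,clip,tile]
Tick 6: prefer B, take tube from B; A=[mast] B=[shaft,oval,disk] C=[bolt,iron,quill,clip,tile,tube]
Tick 7: prefer A, take mast from A; A=[-] B=[shaft,oval,disk] C=[bolt,iron,quill,clip,tile,tube,mast]
Tick 8: prefer B, take shaft from B; A=[-] B=[oval,disk] C=[bolt,iron,quill,clip,tile,tube,mast,shaft]
Tick 9: prefer A, take oval from B; A=[-] B=[disk] C=[bolt,iron,quill,clip,tile,tube,mast,shaft,oval]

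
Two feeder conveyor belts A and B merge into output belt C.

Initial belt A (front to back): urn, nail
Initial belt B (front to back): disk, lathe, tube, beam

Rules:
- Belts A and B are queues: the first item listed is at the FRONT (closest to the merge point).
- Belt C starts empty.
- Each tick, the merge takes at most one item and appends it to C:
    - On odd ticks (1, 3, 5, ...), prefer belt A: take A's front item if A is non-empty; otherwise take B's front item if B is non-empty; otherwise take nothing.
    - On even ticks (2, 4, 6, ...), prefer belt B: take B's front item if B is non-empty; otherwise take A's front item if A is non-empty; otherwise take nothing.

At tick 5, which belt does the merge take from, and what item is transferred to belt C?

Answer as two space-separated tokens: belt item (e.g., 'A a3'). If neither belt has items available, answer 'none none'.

Tick 1: prefer A, take urn from A; A=[nail] B=[disk,lathe,tube,beam] C=[urn]
Tick 2: prefer B, take disk from B; A=[nail] B=[lathe,tube,beam] C=[urn,disk]
Tick 3: prefer A, take nail from A; A=[-] B=[lathe,tube,beam] C=[urn,disk,nail]
Tick 4: prefer B, take lathe from B; A=[-] B=[tube,beam] C=[urn,disk,nail,lathe]
Tick 5: prefer A, take tube from B; A=[-] B=[beam] C=[urn,disk,nail,lathe,tube]

Answer: B tube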